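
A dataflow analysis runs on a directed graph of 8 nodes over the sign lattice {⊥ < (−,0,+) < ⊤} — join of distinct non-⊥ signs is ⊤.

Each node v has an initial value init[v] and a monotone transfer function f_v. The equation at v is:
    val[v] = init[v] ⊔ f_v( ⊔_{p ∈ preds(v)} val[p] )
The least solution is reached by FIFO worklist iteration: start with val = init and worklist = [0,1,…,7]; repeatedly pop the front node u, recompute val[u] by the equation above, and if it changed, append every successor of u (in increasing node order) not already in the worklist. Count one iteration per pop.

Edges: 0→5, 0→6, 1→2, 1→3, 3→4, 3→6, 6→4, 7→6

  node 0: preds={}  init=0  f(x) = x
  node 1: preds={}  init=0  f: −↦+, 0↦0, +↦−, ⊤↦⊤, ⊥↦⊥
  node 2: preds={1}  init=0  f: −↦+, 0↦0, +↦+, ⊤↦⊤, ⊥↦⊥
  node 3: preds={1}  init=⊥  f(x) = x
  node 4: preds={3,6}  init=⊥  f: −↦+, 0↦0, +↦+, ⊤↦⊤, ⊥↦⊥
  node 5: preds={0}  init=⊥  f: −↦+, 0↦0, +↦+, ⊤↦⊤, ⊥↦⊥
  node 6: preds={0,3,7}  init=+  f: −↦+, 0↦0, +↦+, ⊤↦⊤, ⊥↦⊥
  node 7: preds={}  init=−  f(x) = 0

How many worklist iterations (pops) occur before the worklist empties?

Trace (10 dequeues):
  [1] u=0 | in ⊥ | out 0 | ==
  [2] u=1 | in ⊥ | out 0 | ==
  [3] u=2 | in 0 | out 0 | ==
  [4] u=3 | in 0 | out 0 | prev ⊥ | push {}
  [5] u=4 | in ⊤ | out ⊤ | prev ⊥ | push {}
  [6] u=5 | in 0 | out 0 | prev ⊥ | push {}
  [7] u=6 | in ⊤ | out ⊤ | prev + | push {4}
  [8] u=7 | in ⊥ | out ⊤ | prev − | push {6}
  [9] u=4 | in ⊤ | out ⊤ | ==
  [10] u=6 | in ⊤ | out ⊤ | ==

Converged values:
  [0] 0
  [1] 0
  [2] 0
  [3] 0
  [4] ⊤
  [5] 0
  [6] ⊤
  [7] ⊤

10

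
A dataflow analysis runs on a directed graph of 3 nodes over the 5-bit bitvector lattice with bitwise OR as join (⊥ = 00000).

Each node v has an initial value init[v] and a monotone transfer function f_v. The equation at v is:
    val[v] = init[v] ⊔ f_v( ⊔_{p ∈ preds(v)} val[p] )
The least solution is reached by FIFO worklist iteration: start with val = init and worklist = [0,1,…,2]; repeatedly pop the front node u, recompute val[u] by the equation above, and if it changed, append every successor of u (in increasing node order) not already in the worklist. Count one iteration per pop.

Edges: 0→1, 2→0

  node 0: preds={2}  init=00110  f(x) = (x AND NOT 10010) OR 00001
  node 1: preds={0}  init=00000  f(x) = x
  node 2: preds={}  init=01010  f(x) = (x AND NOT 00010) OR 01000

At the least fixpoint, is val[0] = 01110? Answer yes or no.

Iteration log — 3 steps:
  step 1. node 0  ⊔preds=01010  new=01111  old=00110  +wl: 
  step 2. node 1  ⊔preds=01111  new=01111  old=00000  +wl: 
  step 3. node 2  ⊔preds=00000  new=01010  stable

Least fixpoint reached:
  node 0: 01111
  node 1: 01111
  node 2: 01010

no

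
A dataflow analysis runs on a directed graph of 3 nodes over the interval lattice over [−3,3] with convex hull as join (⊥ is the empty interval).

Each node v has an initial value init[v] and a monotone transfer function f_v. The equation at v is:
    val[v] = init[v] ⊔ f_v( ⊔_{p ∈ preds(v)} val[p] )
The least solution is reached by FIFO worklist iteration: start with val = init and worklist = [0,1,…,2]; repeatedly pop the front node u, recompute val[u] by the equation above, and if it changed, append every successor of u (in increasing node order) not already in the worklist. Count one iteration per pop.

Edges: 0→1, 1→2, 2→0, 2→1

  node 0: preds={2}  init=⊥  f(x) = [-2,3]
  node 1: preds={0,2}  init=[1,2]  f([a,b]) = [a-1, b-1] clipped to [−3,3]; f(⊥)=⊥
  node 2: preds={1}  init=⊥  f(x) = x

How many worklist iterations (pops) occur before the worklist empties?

Worklist (5 pops):
  #1 pop 0: in=⊥ → [-2,3] (was ⊥); enqueue []
  #2 pop 1: in=[-2,3] → [-3,2] (was [1,2]); enqueue []
  #3 pop 2: in=[-3,2] → [-3,2] (was ⊥); enqueue [0,1]
  #4 pop 0: in=[-3,2] → [-2,3] (no change)
  #5 pop 1: in=[-3,3] → [-3,2] (no change)

Fixpoint:
  val[0] = [-2,3]
  val[1] = [-3,2]
  val[2] = [-3,2]

5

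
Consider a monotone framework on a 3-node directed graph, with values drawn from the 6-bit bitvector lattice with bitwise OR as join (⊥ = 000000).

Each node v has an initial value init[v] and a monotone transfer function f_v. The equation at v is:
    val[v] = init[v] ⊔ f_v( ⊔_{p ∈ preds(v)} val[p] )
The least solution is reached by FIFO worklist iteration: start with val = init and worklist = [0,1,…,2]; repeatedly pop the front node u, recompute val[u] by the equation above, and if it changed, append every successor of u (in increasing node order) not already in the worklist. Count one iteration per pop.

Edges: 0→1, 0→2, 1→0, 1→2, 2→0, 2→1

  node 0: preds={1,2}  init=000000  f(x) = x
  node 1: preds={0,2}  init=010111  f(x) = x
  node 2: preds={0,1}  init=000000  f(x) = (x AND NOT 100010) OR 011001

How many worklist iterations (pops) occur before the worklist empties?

7

Worklist (7 pops):
  #1 pop 0: in=010111 → 010111 (was 000000); enqueue []
  #2 pop 1: in=010111 → 010111 (no change)
  #3 pop 2: in=010111 → 011101 (was 000000); enqueue [0,1]
  #4 pop 0: in=011111 → 011111 (was 010111); enqueue [2]
  #5 pop 1: in=011111 → 011111 (was 010111); enqueue [0]
  #6 pop 2: in=011111 → 011101 (no change)
  #7 pop 0: in=011111 → 011111 (no change)

Fixpoint:
  val[0] = 011111
  val[1] = 011111
  val[2] = 011101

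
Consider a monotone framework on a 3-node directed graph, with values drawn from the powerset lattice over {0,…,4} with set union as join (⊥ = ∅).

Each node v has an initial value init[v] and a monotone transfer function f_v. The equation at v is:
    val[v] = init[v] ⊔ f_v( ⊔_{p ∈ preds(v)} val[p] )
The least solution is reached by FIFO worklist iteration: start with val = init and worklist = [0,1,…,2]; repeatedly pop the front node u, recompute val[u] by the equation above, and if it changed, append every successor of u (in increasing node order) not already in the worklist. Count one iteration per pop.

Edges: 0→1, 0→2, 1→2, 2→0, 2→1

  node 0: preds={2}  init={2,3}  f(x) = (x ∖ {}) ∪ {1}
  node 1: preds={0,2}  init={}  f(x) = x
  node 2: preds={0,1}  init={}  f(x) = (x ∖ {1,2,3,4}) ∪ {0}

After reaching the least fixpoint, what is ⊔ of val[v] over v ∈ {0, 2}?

Worklist (6 pops):
  #1 pop 0: in={} → {1,2,3} (was {2,3}); enqueue []
  #2 pop 1: in={1,2,3} → {1,2,3} (was {}); enqueue []
  #3 pop 2: in={1,2,3} → {0} (was {}); enqueue [0,1]
  #4 pop 0: in={0} → {0,1,2,3} (was {1,2,3}); enqueue [2]
  #5 pop 1: in={0,1,2,3} → {0,1,2,3} (was {1,2,3}); enqueue []
  #6 pop 2: in={0,1,2,3} → {0} (no change)

Fixpoint:
  val[0] = {0,1,2,3}
  val[1] = {0,1,2,3}
  val[2] = {0}

{0,1,2,3}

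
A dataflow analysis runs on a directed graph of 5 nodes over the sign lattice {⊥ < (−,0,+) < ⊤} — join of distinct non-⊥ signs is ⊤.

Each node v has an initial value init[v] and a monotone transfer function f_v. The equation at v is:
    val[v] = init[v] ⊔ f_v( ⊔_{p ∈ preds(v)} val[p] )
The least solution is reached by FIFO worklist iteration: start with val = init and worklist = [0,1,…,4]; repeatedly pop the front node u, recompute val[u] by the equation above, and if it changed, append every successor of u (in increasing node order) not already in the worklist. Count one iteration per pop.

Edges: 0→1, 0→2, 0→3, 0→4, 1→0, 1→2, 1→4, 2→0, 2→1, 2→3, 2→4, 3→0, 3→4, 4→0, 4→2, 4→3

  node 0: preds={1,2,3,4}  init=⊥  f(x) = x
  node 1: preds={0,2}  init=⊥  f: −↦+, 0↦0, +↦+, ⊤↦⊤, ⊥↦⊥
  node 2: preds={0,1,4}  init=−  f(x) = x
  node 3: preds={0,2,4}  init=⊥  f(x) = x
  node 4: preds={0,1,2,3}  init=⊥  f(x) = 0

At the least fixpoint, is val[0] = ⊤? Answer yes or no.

Trace (11 dequeues):
  [1] u=0 | in − | out − | prev ⊥ | push {}
  [2] u=1 | in − | out + | prev ⊥ | push {0}
  [3] u=2 | in ⊤ | out ⊤ | prev − | push {1}
  [4] u=3 | in ⊤ | out ⊤ | prev ⊥ | push {}
  [5] u=4 | in ⊤ | out 0 | prev ⊥ | push {2,3}
  [6] u=0 | in ⊤ | out ⊤ | prev − | push {4}
  [7] u=1 | in ⊤ | out ⊤ | prev + | push {0}
  [8] u=2 | in ⊤ | out ⊤ | ==
  [9] u=3 | in ⊤ | out ⊤ | ==
  [10] u=4 | in ⊤ | out 0 | ==
  [11] u=0 | in ⊤ | out ⊤ | ==

Converged values:
  [0] ⊤
  [1] ⊤
  [2] ⊤
  [3] ⊤
  [4] 0

yes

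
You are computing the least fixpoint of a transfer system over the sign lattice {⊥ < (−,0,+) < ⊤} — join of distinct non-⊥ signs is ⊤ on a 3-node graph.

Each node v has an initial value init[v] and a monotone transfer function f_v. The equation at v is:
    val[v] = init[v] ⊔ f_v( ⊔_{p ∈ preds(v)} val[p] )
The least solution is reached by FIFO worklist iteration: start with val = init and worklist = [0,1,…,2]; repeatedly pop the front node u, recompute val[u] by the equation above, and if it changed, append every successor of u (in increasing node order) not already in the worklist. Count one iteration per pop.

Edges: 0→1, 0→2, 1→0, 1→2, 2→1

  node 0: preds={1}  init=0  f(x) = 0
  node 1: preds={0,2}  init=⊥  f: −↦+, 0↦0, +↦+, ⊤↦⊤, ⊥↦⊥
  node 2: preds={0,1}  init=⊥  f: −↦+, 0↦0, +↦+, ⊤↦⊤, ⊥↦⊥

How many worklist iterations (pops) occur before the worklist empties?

5

Worklist (5 pops):
  #1 pop 0: in=⊥ → 0 (no change)
  #2 pop 1: in=0 → 0 (was ⊥); enqueue [0]
  #3 pop 2: in=0 → 0 (was ⊥); enqueue [1]
  #4 pop 0: in=0 → 0 (no change)
  #5 pop 1: in=0 → 0 (no change)

Fixpoint:
  val[0] = 0
  val[1] = 0
  val[2] = 0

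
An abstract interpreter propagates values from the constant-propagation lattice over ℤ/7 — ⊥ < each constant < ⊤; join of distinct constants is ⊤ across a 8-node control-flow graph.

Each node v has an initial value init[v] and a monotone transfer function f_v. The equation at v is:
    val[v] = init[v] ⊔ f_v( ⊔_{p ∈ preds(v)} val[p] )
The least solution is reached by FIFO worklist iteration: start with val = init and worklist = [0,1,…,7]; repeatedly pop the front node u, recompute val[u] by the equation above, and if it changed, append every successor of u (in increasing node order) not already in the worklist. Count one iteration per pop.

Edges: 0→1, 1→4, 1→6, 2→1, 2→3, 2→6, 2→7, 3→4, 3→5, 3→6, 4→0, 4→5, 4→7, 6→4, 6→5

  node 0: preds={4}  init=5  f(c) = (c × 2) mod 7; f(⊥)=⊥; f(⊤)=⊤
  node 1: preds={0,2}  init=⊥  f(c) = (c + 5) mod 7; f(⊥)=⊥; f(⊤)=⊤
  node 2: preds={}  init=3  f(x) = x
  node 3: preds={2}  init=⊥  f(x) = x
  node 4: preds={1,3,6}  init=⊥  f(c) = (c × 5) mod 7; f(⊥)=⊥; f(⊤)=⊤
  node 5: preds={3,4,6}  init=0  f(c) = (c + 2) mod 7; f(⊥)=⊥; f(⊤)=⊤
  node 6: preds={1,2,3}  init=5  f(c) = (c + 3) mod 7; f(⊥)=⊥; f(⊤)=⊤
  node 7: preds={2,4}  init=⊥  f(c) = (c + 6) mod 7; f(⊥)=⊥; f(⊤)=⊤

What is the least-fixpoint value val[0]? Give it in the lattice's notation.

Iteration log — 12 steps:
  step 1. node 0  ⊔preds=⊥  new=5  stable
  step 2. node 1  ⊔preds=⊤  new=⊤  old=⊥  +wl: 
  step 3. node 2  ⊔preds=⊥  new=3  stable
  step 4. node 3  ⊔preds=3  new=3  old=⊥  +wl: 
  step 5. node 4  ⊔preds=⊤  new=⊤  old=⊥  +wl: 0
  step 6. node 5  ⊔preds=⊤  new=⊤  old=0  +wl: 
  step 7. node 6  ⊔preds=⊤  new=⊤  old=5  +wl: 4,5
  step 8. node 7  ⊔preds=⊤  new=⊤  old=⊥  +wl: 
  step 9. node 0  ⊔preds=⊤  new=⊤  old=5  +wl: 1
  step 10. node 4  ⊔preds=⊤  new=⊤  stable
  step 11. node 5  ⊔preds=⊤  new=⊤  stable
  step 12. node 1  ⊔preds=⊤  new=⊤  stable

Least fixpoint reached:
  node 0: ⊤
  node 1: ⊤
  node 2: 3
  node 3: 3
  node 4: ⊤
  node 5: ⊤
  node 6: ⊤
  node 7: ⊤

⊤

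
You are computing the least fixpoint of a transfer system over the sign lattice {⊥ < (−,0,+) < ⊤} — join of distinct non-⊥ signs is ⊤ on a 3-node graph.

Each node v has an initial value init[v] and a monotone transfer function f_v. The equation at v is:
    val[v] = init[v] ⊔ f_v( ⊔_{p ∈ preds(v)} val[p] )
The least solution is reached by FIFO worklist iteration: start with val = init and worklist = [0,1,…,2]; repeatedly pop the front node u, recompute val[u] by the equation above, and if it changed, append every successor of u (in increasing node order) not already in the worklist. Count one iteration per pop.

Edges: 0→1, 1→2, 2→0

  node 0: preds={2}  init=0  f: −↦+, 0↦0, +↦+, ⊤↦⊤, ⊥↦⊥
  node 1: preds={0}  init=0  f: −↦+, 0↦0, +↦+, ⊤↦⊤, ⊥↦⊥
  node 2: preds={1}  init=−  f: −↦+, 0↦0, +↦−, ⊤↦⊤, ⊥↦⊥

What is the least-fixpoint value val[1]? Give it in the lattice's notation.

Worklist (4 pops):
  #1 pop 0: in=− → ⊤ (was 0); enqueue []
  #2 pop 1: in=⊤ → ⊤ (was 0); enqueue []
  #3 pop 2: in=⊤ → ⊤ (was −); enqueue [0]
  #4 pop 0: in=⊤ → ⊤ (no change)

Fixpoint:
  val[0] = ⊤
  val[1] = ⊤
  val[2] = ⊤

⊤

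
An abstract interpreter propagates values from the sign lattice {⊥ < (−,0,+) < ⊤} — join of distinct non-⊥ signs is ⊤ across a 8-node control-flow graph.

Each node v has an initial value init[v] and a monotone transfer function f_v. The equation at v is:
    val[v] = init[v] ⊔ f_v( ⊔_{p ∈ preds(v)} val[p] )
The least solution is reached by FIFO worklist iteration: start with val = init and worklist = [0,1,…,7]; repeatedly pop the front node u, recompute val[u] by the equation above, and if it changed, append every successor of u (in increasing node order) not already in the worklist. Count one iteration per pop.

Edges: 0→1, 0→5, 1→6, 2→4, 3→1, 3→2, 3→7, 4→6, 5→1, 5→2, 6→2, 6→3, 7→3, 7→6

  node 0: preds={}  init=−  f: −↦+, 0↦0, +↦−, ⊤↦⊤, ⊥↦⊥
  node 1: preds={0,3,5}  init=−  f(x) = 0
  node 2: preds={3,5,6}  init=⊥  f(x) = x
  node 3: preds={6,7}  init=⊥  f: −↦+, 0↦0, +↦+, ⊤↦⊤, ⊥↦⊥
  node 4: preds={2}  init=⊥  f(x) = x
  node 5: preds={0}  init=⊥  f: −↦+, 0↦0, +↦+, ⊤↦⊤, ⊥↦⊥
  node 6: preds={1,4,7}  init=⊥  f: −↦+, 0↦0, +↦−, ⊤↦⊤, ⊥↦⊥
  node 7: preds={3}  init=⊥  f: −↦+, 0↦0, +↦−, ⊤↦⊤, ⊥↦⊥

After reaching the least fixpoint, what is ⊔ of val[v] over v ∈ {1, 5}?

⊤

Trace (17 dequeues):
  [1] u=0 | in ⊥ | out − | ==
  [2] u=1 | in − | out ⊤ | prev − | push {}
  [3] u=2 | in ⊥ | out ⊥ | ==
  [4] u=3 | in ⊥ | out ⊥ | ==
  [5] u=4 | in ⊥ | out ⊥ | ==
  [6] u=5 | in − | out + | prev ⊥ | push {1,2}
  [7] u=6 | in ⊤ | out ⊤ | prev ⊥ | push {3}
  [8] u=7 | in ⊥ | out ⊥ | ==
  [9] u=1 | in ⊤ | out ⊤ | ==
  [10] u=2 | in ⊤ | out ⊤ | prev ⊥ | push {4}
  [11] u=3 | in ⊤ | out ⊤ | prev ⊥ | push {1,2,7}
  [12] u=4 | in ⊤ | out ⊤ | prev ⊥ | push {6}
  [13] u=1 | in ⊤ | out ⊤ | ==
  [14] u=2 | in ⊤ | out ⊤ | ==
  [15] u=7 | in ⊤ | out ⊤ | prev ⊥ | push {3}
  [16] u=6 | in ⊤ | out ⊤ | ==
  [17] u=3 | in ⊤ | out ⊤ | ==

Converged values:
  [0] −
  [1] ⊤
  [2] ⊤
  [3] ⊤
  [4] ⊤
  [5] +
  [6] ⊤
  [7] ⊤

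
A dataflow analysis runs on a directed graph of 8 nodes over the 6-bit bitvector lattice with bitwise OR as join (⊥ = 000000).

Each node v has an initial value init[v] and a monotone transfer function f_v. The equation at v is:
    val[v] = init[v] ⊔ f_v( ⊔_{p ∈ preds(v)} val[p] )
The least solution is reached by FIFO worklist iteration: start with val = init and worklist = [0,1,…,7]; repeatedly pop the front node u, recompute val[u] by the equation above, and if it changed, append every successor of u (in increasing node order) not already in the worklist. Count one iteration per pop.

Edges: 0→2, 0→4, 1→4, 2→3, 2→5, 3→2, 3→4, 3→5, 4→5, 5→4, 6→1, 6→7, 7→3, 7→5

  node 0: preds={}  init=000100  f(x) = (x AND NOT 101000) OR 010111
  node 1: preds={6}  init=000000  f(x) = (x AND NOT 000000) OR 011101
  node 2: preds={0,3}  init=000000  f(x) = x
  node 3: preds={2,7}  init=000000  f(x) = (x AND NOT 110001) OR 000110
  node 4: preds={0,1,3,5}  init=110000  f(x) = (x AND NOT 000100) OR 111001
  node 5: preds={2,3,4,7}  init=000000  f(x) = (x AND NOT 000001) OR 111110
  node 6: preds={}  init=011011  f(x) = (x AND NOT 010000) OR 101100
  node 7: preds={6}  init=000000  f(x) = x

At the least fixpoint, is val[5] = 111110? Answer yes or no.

yes

Trace (17 dequeues):
  [1] u=0 | in 000000 | out 010111 | prev 000100 | push {}
  [2] u=1 | in 011011 | out 011111 | prev 000000 | push {}
  [3] u=2 | in 010111 | out 010111 | prev 000000 | push {}
  [4] u=3 | in 010111 | out 000110 | prev 000000 | push {2}
  [5] u=4 | in 011111 | out 111011 | prev 110000 | push {}
  [6] u=5 | in 111111 | out 111110 | prev 000000 | push {4}
  [7] u=6 | in 000000 | out 111111 | prev 011011 | push {1}
  [8] u=7 | in 111111 | out 111111 | prev 000000 | push {3,5}
  [9] u=2 | in 010111 | out 010111 | ==
  [10] u=4 | in 111111 | out 111011 | ==
  [11] u=1 | in 111111 | out 111111 | prev 011111 | push {4}
  [12] u=3 | in 111111 | out 001110 | prev 000110 | push {2}
  [13] u=5 | in 111111 | out 111110 | ==
  [14] u=4 | in 111111 | out 111011 | ==
  [15] u=2 | in 011111 | out 011111 | prev 010111 | push {3,5}
  [16] u=3 | in 111111 | out 001110 | ==
  [17] u=5 | in 111111 | out 111110 | ==

Converged values:
  [0] 010111
  [1] 111111
  [2] 011111
  [3] 001110
  [4] 111011
  [5] 111110
  [6] 111111
  [7] 111111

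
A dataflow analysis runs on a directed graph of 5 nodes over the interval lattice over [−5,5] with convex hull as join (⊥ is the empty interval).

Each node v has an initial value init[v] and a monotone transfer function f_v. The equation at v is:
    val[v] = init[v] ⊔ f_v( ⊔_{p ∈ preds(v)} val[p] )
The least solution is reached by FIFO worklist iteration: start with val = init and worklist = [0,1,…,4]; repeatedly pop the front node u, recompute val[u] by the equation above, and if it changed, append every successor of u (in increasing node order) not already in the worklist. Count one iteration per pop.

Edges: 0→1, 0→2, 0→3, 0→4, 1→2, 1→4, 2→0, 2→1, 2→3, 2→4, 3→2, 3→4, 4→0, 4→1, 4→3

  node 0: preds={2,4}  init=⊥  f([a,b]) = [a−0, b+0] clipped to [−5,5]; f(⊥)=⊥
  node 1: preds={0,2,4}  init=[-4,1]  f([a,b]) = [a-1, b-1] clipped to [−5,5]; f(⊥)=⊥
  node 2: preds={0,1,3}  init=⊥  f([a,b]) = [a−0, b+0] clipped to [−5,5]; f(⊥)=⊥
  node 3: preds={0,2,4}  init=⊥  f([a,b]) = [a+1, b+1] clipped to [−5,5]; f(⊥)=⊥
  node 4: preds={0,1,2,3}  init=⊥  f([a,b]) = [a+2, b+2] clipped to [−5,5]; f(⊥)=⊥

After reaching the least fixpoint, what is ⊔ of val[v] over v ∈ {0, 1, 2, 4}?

[-5,5]

Trace (17 dequeues):
  [1] u=0 | in ⊥ | out ⊥ | ==
  [2] u=1 | in ⊥ | out [-4,1] | ==
  [3] u=2 | in [-4,1] | out [-4,1] | prev ⊥ | push {0,1}
  [4] u=3 | in [-4,1] | out [-3,2] | prev ⊥ | push {2}
  [5] u=4 | in [-4,2] | out [-2,4] | prev ⊥ | push {3}
  [6] u=0 | in [-4,4] | out [-4,4] | prev ⊥ | push {4}
  [7] u=1 | in [-4,4] | out [-5,3] | prev [-4,1] | push {}
  [8] u=2 | in [-5,4] | out [-5,4] | prev [-4,1] | push {0,1}
  [9] u=3 | in [-5,4] | out [-4,5] | prev [-3,2] | push {2}
  [10] u=4 | in [-5,5] | out [-3,5] | prev [-2,4] | push {3}
  [11] u=0 | in [-5,5] | out [-5,5] | prev [-4,4] | push {4}
  [12] u=1 | in [-5,5] | out [-5,4] | prev [-5,3] | push {}
  [13] u=2 | in [-5,5] | out [-5,5] | prev [-5,4] | push {0,1}
  [14] u=3 | in [-5,5] | out [-4,5] | ==
  [15] u=4 | in [-5,5] | out [-3,5] | ==
  [16] u=0 | in [-5,5] | out [-5,5] | ==
  [17] u=1 | in [-5,5] | out [-5,4] | ==

Converged values:
  [0] [-5,5]
  [1] [-5,4]
  [2] [-5,5]
  [3] [-4,5]
  [4] [-3,5]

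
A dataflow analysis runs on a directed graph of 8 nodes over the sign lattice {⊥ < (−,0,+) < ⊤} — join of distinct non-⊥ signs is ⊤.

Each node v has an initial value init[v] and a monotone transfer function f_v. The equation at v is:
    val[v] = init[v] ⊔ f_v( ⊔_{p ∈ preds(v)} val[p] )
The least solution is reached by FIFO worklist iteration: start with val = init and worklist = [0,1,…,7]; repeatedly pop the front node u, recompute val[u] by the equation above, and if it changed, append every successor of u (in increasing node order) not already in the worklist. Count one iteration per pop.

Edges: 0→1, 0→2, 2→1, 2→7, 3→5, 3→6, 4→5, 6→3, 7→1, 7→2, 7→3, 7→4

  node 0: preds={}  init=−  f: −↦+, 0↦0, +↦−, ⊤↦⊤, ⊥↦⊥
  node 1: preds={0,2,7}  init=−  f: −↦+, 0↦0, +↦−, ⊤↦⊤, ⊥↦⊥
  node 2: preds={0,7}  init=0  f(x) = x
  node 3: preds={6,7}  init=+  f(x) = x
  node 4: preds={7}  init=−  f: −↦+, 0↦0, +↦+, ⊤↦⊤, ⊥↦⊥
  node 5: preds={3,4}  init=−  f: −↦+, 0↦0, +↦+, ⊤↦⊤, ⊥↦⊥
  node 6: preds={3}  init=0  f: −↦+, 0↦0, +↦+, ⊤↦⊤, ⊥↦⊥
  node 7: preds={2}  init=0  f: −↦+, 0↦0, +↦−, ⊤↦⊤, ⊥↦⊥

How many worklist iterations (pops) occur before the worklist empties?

12

Trace (12 dequeues):
  [1] u=0 | in ⊥ | out − | ==
  [2] u=1 | in ⊤ | out ⊤ | prev − | push {}
  [3] u=2 | in ⊤ | out ⊤ | prev 0 | push {1}
  [4] u=3 | in 0 | out ⊤ | prev + | push {}
  [5] u=4 | in 0 | out ⊤ | prev − | push {}
  [6] u=5 | in ⊤ | out ⊤ | prev − | push {}
  [7] u=6 | in ⊤ | out ⊤ | prev 0 | push {3}
  [8] u=7 | in ⊤ | out ⊤ | prev 0 | push {2,4}
  [9] u=1 | in ⊤ | out ⊤ | ==
  [10] u=3 | in ⊤ | out ⊤ | ==
  [11] u=2 | in ⊤ | out ⊤ | ==
  [12] u=4 | in ⊤ | out ⊤ | ==

Converged values:
  [0] −
  [1] ⊤
  [2] ⊤
  [3] ⊤
  [4] ⊤
  [5] ⊤
  [6] ⊤
  [7] ⊤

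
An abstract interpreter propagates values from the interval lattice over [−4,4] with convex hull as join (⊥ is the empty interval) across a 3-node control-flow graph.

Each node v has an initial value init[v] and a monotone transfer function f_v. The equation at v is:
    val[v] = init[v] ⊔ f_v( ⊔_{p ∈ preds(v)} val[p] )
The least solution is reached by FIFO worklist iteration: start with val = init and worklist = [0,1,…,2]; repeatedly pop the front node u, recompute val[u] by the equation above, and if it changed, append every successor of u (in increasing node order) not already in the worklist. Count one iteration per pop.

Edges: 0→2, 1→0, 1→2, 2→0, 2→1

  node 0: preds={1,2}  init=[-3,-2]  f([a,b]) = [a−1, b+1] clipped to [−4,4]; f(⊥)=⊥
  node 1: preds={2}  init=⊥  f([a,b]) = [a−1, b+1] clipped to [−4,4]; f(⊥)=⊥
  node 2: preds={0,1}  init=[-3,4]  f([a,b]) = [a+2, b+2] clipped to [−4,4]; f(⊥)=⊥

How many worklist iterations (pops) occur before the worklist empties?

4

Worklist (4 pops):
  #1 pop 0: in=[-3,4] → [-4,4] (was [-3,-2]); enqueue []
  #2 pop 1: in=[-3,4] → [-4,4] (was ⊥); enqueue [0]
  #3 pop 2: in=[-4,4] → [-3,4] (no change)
  #4 pop 0: in=[-4,4] → [-4,4] (no change)

Fixpoint:
  val[0] = [-4,4]
  val[1] = [-4,4]
  val[2] = [-3,4]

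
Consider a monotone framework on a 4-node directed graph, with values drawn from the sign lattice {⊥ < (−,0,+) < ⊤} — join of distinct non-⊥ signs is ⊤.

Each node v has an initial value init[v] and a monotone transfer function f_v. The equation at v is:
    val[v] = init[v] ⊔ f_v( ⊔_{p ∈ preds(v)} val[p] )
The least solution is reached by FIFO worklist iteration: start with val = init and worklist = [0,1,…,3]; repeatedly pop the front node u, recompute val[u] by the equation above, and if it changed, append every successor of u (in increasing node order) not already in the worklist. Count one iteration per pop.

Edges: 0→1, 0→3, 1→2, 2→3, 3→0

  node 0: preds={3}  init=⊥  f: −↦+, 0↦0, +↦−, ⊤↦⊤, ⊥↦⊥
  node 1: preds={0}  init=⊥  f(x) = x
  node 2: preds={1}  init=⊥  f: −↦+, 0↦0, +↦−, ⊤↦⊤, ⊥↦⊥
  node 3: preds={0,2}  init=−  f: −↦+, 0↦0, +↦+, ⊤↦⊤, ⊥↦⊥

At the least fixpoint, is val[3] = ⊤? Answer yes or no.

yes

Iteration log — 9 steps:
  step 1. node 0  ⊔preds=−  new=+  old=⊥  +wl: 
  step 2. node 1  ⊔preds=+  new=+  old=⊥  +wl: 
  step 3. node 2  ⊔preds=+  new=−  old=⊥  +wl: 
  step 4. node 3  ⊔preds=⊤  new=⊤  old=−  +wl: 0
  step 5. node 0  ⊔preds=⊤  new=⊤  old=+  +wl: 1,3
  step 6. node 1  ⊔preds=⊤  new=⊤  old=+  +wl: 2
  step 7. node 3  ⊔preds=⊤  new=⊤  stable
  step 8. node 2  ⊔preds=⊤  new=⊤  old=−  +wl: 3
  step 9. node 3  ⊔preds=⊤  new=⊤  stable

Least fixpoint reached:
  node 0: ⊤
  node 1: ⊤
  node 2: ⊤
  node 3: ⊤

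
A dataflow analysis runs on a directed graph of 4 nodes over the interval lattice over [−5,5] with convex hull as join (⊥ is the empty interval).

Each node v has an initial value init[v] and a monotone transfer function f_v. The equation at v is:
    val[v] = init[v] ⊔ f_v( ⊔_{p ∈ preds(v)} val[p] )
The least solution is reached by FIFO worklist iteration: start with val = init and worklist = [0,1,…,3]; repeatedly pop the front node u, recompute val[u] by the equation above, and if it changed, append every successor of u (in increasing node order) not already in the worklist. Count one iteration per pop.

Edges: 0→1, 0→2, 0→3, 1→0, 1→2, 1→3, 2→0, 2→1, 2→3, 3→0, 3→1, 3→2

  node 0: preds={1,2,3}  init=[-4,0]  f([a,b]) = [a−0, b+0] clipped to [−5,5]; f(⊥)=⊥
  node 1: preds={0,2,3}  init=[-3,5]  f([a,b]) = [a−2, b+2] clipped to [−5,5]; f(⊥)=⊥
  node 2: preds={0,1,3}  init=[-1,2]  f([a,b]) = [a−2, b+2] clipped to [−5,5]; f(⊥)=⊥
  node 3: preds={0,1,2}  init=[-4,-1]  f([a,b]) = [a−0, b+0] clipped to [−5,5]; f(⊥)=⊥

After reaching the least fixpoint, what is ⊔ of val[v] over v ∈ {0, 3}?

Iteration log — 8 steps:
  step 1. node 0  ⊔preds=[-4,5]  new=[-4,5]  old=[-4,0]  +wl: 
  step 2. node 1  ⊔preds=[-4,5]  new=[-5,5]  old=[-3,5]  +wl: 0
  step 3. node 2  ⊔preds=[-5,5]  new=[-5,5]  old=[-1,2]  +wl: 1
  step 4. node 3  ⊔preds=[-5,5]  new=[-5,5]  old=[-4,-1]  +wl: 2
  step 5. node 0  ⊔preds=[-5,5]  new=[-5,5]  old=[-4,5]  +wl: 3
  step 6. node 1  ⊔preds=[-5,5]  new=[-5,5]  stable
  step 7. node 2  ⊔preds=[-5,5]  new=[-5,5]  stable
  step 8. node 3  ⊔preds=[-5,5]  new=[-5,5]  stable

Least fixpoint reached:
  node 0: [-5,5]
  node 1: [-5,5]
  node 2: [-5,5]
  node 3: [-5,5]

[-5,5]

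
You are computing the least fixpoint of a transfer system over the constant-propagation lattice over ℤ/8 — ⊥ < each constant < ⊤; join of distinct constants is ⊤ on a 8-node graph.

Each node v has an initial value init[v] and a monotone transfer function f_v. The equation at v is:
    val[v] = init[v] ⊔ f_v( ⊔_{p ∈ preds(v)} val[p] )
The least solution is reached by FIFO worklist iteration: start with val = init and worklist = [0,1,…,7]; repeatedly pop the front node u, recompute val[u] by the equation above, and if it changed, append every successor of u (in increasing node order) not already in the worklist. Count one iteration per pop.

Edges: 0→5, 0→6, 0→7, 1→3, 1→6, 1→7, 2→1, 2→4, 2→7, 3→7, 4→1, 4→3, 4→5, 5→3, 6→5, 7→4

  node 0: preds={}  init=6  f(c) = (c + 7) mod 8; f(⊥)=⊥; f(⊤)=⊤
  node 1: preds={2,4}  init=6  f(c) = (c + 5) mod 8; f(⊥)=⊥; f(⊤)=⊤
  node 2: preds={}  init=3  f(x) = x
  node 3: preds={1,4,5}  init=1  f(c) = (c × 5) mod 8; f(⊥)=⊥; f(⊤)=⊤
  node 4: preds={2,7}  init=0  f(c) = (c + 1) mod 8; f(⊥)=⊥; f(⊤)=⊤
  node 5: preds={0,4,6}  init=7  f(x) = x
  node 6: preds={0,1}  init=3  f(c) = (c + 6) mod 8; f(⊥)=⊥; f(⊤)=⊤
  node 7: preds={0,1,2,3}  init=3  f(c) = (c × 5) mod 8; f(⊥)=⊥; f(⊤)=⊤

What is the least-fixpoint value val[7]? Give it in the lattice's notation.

⊤

Iteration log — 12 steps:
  step 1. node 0  ⊔preds=⊥  new=6  stable
  step 2. node 1  ⊔preds=⊤  new=⊤  old=6  +wl: 
  step 3. node 2  ⊔preds=⊥  new=3  stable
  step 4. node 3  ⊔preds=⊤  new=⊤  old=1  +wl: 
  step 5. node 4  ⊔preds=3  new=⊤  old=0  +wl: 1,3
  step 6. node 5  ⊔preds=⊤  new=⊤  old=7  +wl: 
  step 7. node 6  ⊔preds=⊤  new=⊤  old=3  +wl: 5
  step 8. node 7  ⊔preds=⊤  new=⊤  old=3  +wl: 4
  step 9. node 1  ⊔preds=⊤  new=⊤  stable
  step 10. node 3  ⊔preds=⊤  new=⊤  stable
  step 11. node 5  ⊔preds=⊤  new=⊤  stable
  step 12. node 4  ⊔preds=⊤  new=⊤  stable

Least fixpoint reached:
  node 0: 6
  node 1: ⊤
  node 2: 3
  node 3: ⊤
  node 4: ⊤
  node 5: ⊤
  node 6: ⊤
  node 7: ⊤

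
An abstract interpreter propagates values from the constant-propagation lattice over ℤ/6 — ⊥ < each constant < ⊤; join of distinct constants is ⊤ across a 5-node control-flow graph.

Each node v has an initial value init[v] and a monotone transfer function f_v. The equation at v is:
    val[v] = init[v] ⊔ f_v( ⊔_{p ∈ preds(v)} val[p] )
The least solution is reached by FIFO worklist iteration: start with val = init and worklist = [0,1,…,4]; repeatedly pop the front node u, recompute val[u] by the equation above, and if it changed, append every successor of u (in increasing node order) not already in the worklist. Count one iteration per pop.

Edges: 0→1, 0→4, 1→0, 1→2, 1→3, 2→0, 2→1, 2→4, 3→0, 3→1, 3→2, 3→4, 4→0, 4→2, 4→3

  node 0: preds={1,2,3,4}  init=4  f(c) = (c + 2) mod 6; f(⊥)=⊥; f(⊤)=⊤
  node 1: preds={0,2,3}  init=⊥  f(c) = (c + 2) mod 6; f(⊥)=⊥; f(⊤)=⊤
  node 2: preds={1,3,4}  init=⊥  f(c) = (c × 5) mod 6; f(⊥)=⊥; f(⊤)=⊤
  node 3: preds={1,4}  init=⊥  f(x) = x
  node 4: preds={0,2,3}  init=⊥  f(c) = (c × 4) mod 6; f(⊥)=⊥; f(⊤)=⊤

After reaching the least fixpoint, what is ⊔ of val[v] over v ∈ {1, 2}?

⊤

Iteration log — 13 steps:
  step 1. node 0  ⊔preds=⊥  new=4  stable
  step 2. node 1  ⊔preds=4  new=0  old=⊥  +wl: 0
  step 3. node 2  ⊔preds=0  new=0  old=⊥  +wl: 1
  step 4. node 3  ⊔preds=0  new=0  old=⊥  +wl: 2
  step 5. node 4  ⊔preds=⊤  new=⊤  old=⊥  +wl: 3
  step 6. node 0  ⊔preds=⊤  new=⊤  old=4  +wl: 4
  step 7. node 1  ⊔preds=⊤  new=⊤  old=0  +wl: 0
  step 8. node 2  ⊔preds=⊤  new=⊤  old=0  +wl: 1
  step 9. node 3  ⊔preds=⊤  new=⊤  old=0  +wl: 2
  step 10. node 4  ⊔preds=⊤  new=⊤  stable
  step 11. node 0  ⊔preds=⊤  new=⊤  stable
  step 12. node 1  ⊔preds=⊤  new=⊤  stable
  step 13. node 2  ⊔preds=⊤  new=⊤  stable

Least fixpoint reached:
  node 0: ⊤
  node 1: ⊤
  node 2: ⊤
  node 3: ⊤
  node 4: ⊤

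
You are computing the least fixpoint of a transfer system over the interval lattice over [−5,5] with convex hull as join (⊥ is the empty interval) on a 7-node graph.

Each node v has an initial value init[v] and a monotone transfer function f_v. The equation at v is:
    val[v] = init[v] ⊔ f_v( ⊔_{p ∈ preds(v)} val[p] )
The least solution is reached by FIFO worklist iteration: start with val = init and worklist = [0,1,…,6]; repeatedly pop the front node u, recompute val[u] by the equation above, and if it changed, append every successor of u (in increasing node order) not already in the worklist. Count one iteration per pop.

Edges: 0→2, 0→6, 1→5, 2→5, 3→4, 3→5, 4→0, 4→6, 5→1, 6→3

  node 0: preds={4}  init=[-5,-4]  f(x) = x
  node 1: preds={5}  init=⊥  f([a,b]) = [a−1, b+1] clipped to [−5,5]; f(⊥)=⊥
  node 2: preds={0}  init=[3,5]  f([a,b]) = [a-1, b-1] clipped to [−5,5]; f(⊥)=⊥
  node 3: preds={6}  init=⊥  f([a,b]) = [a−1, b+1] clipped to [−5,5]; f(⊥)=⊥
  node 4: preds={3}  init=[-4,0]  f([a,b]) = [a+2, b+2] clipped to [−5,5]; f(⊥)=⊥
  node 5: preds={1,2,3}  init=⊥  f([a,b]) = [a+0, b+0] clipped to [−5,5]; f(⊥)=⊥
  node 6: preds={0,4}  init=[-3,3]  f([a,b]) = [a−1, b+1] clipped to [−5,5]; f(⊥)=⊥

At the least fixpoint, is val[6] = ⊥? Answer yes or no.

Trace (14 dequeues):
  [1] u=0 | in [-4,0] | out [-5,0] | prev [-5,-4] | push {}
  [2] u=1 | in ⊥ | out ⊥ | ==
  [3] u=2 | in [-5,0] | out [-5,5] | prev [3,5] | push {}
  [4] u=3 | in [-3,3] | out [-4,4] | prev ⊥ | push {}
  [5] u=4 | in [-4,4] | out [-4,5] | prev [-4,0] | push {0}
  [6] u=5 | in [-5,5] | out [-5,5] | prev ⊥ | push {1}
  [7] u=6 | in [-5,5] | out [-5,5] | prev [-3,3] | push {3}
  [8] u=0 | in [-4,5] | out [-5,5] | prev [-5,0] | push {2,6}
  [9] u=1 | in [-5,5] | out [-5,5] | prev ⊥ | push {5}
  [10] u=3 | in [-5,5] | out [-5,5] | prev [-4,4] | push {4}
  [11] u=2 | in [-5,5] | out [-5,5] | ==
  [12] u=6 | in [-5,5] | out [-5,5] | ==
  [13] u=5 | in [-5,5] | out [-5,5] | ==
  [14] u=4 | in [-5,5] | out [-4,5] | ==

Converged values:
  [0] [-5,5]
  [1] [-5,5]
  [2] [-5,5]
  [3] [-5,5]
  [4] [-4,5]
  [5] [-5,5]
  [6] [-5,5]

no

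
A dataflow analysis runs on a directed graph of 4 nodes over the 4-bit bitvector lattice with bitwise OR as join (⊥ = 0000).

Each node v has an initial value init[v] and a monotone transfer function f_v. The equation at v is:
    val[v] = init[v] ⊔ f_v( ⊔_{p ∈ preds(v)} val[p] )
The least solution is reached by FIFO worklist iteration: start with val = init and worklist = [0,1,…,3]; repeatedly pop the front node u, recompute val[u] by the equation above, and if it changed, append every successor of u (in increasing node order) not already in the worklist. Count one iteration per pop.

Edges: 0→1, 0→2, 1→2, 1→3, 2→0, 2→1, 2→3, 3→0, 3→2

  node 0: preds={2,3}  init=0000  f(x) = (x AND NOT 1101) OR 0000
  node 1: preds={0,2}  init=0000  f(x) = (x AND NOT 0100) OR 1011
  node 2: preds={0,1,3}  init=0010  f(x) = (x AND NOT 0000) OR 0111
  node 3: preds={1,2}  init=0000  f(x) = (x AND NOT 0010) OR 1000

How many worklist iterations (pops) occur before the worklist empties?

7

Trace (7 dequeues):
  [1] u=0 | in 0010 | out 0010 | prev 0000 | push {}
  [2] u=1 | in 0010 | out 1011 | prev 0000 | push {}
  [3] u=2 | in 1011 | out 1111 | prev 0010 | push {0,1}
  [4] u=3 | in 1111 | out 1101 | prev 0000 | push {2}
  [5] u=0 | in 1111 | out 0010 | ==
  [6] u=1 | in 1111 | out 1011 | ==
  [7] u=2 | in 1111 | out 1111 | ==

Converged values:
  [0] 0010
  [1] 1011
  [2] 1111
  [3] 1101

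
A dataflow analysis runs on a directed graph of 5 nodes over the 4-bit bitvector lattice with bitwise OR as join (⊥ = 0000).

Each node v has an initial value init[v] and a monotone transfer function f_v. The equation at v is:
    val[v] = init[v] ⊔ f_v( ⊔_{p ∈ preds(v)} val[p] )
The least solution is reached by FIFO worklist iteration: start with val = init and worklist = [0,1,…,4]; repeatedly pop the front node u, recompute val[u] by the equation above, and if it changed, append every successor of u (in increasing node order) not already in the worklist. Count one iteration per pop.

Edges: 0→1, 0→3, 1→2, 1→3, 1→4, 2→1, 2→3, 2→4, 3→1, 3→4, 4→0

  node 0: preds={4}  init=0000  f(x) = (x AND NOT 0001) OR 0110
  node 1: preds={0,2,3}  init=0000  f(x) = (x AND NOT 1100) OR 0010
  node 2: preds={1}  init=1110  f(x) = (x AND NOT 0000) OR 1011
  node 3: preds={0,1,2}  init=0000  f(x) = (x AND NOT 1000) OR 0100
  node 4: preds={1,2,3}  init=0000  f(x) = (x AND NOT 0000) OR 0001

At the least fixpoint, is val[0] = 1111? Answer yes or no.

Trace (11 dequeues):
  [1] u=0 | in 0000 | out 0110 | prev 0000 | push {}
  [2] u=1 | in 1110 | out 0010 | prev 0000 | push {}
  [3] u=2 | in 0010 | out 1111 | prev 1110 | push {1}
  [4] u=3 | in 1111 | out 0111 | prev 0000 | push {}
  [5] u=4 | in 1111 | out 1111 | prev 0000 | push {0}
  [6] u=1 | in 1111 | out 0011 | prev 0010 | push {2,3,4}
  [7] u=0 | in 1111 | out 1110 | prev 0110 | push {1}
  [8] u=2 | in 0011 | out 1111 | ==
  [9] u=3 | in 1111 | out 0111 | ==
  [10] u=4 | in 1111 | out 1111 | ==
  [11] u=1 | in 1111 | out 0011 | ==

Converged values:
  [0] 1110
  [1] 0011
  [2] 1111
  [3] 0111
  [4] 1111

no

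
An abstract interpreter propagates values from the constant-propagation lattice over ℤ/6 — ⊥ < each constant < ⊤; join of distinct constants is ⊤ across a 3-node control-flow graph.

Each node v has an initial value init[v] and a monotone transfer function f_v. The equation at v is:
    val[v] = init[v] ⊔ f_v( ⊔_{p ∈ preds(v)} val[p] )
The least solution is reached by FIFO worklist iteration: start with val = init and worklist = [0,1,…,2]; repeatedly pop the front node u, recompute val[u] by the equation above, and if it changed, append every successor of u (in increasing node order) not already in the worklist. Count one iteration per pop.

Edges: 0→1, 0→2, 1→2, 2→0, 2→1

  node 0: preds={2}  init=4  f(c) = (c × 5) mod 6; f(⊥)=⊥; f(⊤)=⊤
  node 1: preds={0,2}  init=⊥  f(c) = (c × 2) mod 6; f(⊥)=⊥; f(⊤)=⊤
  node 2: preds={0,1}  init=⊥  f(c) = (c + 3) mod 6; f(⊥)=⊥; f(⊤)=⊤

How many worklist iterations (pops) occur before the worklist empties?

6

Trace (6 dequeues):
  [1] u=0 | in ⊥ | out 4 | ==
  [2] u=1 | in 4 | out 2 | prev ⊥ | push {}
  [3] u=2 | in ⊤ | out ⊤ | prev ⊥ | push {0,1}
  [4] u=0 | in ⊤ | out ⊤ | prev 4 | push {2}
  [5] u=1 | in ⊤ | out ⊤ | prev 2 | push {}
  [6] u=2 | in ⊤ | out ⊤ | ==

Converged values:
  [0] ⊤
  [1] ⊤
  [2] ⊤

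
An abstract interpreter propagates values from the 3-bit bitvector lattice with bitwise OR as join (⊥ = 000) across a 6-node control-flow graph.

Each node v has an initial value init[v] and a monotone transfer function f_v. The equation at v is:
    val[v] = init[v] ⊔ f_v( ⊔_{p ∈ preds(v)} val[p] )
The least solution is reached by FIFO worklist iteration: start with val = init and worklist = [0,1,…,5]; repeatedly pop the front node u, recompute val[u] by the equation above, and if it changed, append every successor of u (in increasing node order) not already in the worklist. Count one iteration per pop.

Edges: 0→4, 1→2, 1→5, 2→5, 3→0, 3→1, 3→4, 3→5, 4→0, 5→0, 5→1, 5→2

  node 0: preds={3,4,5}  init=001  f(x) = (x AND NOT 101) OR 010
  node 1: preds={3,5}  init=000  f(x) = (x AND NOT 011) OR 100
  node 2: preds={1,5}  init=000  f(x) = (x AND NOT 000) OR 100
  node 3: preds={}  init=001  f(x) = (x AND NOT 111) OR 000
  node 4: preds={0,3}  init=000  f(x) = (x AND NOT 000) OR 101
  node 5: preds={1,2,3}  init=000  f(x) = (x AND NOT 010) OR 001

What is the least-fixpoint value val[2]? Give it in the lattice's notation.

101

Worklist (10 pops):
  #1 pop 0: in=001 → 011 (was 001); enqueue []
  #2 pop 1: in=001 → 100 (was 000); enqueue []
  #3 pop 2: in=100 → 100 (was 000); enqueue []
  #4 pop 3: in=000 → 001 (no change)
  #5 pop 4: in=011 → 111 (was 000); enqueue [0]
  #6 pop 5: in=101 → 101 (was 000); enqueue [1,2]
  #7 pop 0: in=111 → 011 (no change)
  #8 pop 1: in=101 → 100 (no change)
  #9 pop 2: in=101 → 101 (was 100); enqueue [5]
  #10 pop 5: in=101 → 101 (no change)

Fixpoint:
  val[0] = 011
  val[1] = 100
  val[2] = 101
  val[3] = 001
  val[4] = 111
  val[5] = 101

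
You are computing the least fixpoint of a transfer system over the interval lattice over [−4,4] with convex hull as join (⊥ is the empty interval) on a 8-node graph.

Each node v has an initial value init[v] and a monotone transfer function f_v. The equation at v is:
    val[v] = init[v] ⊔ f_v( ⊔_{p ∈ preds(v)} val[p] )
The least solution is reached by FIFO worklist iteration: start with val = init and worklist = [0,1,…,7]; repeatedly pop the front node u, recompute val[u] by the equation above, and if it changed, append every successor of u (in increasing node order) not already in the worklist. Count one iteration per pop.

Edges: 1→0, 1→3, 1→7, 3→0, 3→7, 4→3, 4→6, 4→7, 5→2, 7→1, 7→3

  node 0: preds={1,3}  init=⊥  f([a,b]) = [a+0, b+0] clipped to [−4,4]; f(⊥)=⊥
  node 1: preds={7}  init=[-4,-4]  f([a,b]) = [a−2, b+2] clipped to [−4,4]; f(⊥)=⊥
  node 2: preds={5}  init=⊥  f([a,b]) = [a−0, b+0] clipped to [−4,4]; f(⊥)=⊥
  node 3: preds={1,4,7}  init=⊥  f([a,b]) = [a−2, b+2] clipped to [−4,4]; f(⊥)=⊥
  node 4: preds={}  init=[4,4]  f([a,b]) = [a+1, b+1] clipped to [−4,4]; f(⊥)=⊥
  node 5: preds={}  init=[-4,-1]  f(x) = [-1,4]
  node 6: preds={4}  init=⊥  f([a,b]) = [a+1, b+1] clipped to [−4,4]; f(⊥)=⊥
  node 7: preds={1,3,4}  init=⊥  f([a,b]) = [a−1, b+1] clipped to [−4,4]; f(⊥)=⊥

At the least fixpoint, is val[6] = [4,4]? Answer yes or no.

Iteration log — 14 steps:
  step 1. node 0  ⊔preds=[-4,-4]  new=[-4,-4]  old=⊥  +wl: 
  step 2. node 1  ⊔preds=⊥  new=[-4,-4]  stable
  step 3. node 2  ⊔preds=[-4,-1]  new=[-4,-1]  old=⊥  +wl: 
  step 4. node 3  ⊔preds=[-4,4]  new=[-4,4]  old=⊥  +wl: 0
  step 5. node 4  ⊔preds=⊥  new=[4,4]  stable
  step 6. node 5  ⊔preds=⊥  new=[-4,4]  old=[-4,-1]  +wl: 2
  step 7. node 6  ⊔preds=[4,4]  new=[4,4]  old=⊥  +wl: 
  step 8. node 7  ⊔preds=[-4,4]  new=[-4,4]  old=⊥  +wl: 1,3
  step 9. node 0  ⊔preds=[-4,4]  new=[-4,4]  old=[-4,-4]  +wl: 
  step 10. node 2  ⊔preds=[-4,4]  new=[-4,4]  old=[-4,-1]  +wl: 
  step 11. node 1  ⊔preds=[-4,4]  new=[-4,4]  old=[-4,-4]  +wl: 0,7
  step 12. node 3  ⊔preds=[-4,4]  new=[-4,4]  stable
  step 13. node 0  ⊔preds=[-4,4]  new=[-4,4]  stable
  step 14. node 7  ⊔preds=[-4,4]  new=[-4,4]  stable

Least fixpoint reached:
  node 0: [-4,4]
  node 1: [-4,4]
  node 2: [-4,4]
  node 3: [-4,4]
  node 4: [4,4]
  node 5: [-4,4]
  node 6: [4,4]
  node 7: [-4,4]

yes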